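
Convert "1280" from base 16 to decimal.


Input: "1280" in base 16
Positional expansion:
  Digit '1' (value 1) x 16^3 = 4096
  Digit '2' (value 2) x 16^2 = 512
  Digit '8' (value 8) x 16^1 = 128
  Digit '0' (value 0) x 16^0 = 0
Sum = 4736

4736


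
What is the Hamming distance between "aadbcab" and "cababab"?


Comparing "aadbcab" and "cababab" position by position:
  Position 0: 'a' vs 'c' => differ
  Position 1: 'a' vs 'a' => same
  Position 2: 'd' vs 'b' => differ
  Position 3: 'b' vs 'a' => differ
  Position 4: 'c' vs 'b' => differ
  Position 5: 'a' vs 'a' => same
  Position 6: 'b' vs 'b' => same
Total differences (Hamming distance): 4

4


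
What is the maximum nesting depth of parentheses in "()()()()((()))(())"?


Input: "()()()()((()))(())"
Tracking depth:
  Position 0 '(': depth becomes 1
  Position 1 ')': depth becomes 0
  Position 2 '(': depth becomes 1
  Position 3 ')': depth becomes 0
  Position 4 '(': depth becomes 1
  Position 5 ')': depth becomes 0
  Position 6 '(': depth becomes 1
  Position 7 ')': depth becomes 0
  Position 8 '(': depth becomes 1
  Position 9 '(': depth becomes 2
  Position 10 '(': depth becomes 3
  Position 11 ')': depth becomes 2
  Position 12 ')': depth becomes 1
  Position 13 ')': depth becomes 0
  Position 14 '(': depth becomes 1
  Position 15 '(': depth becomes 2
  Position 16 ')': depth becomes 1
  Position 17 ')': depth becomes 0
Maximum depth reached: 3

3


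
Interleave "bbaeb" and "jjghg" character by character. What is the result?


Interleaving "bbaeb" and "jjghg":
  Position 0: 'b' from first, 'j' from second => "bj"
  Position 1: 'b' from first, 'j' from second => "bj"
  Position 2: 'a' from first, 'g' from second => "ag"
  Position 3: 'e' from first, 'h' from second => "eh"
  Position 4: 'b' from first, 'g' from second => "bg"
Result: bjbjagehbg

bjbjagehbg


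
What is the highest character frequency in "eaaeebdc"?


Input: eaaeebdc
Character counts:
  'a': 2
  'b': 1
  'c': 1
  'd': 1
  'e': 3
Maximum frequency: 3

3


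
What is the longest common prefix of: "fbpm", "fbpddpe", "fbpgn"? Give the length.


Words: fbpm, fbpddpe, fbpgn
  Position 0: all 'f' => match
  Position 1: all 'b' => match
  Position 2: all 'p' => match
  Position 3: ('m', 'd', 'g') => mismatch, stop
LCP = "fbp" (length 3)

3


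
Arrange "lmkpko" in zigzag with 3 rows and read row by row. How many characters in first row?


Zigzag "lmkpko" into 3 rows:
Placing characters:
  'l' => row 0
  'm' => row 1
  'k' => row 2
  'p' => row 1
  'k' => row 0
  'o' => row 1
Rows:
  Row 0: "lk"
  Row 1: "mpo"
  Row 2: "k"
First row length: 2

2


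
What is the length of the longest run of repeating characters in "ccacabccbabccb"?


Input: "ccacabccbabccb"
Scanning for longest run:
  Position 1 ('c'): continues run of 'c', length=2
  Position 2 ('a'): new char, reset run to 1
  Position 3 ('c'): new char, reset run to 1
  Position 4 ('a'): new char, reset run to 1
  Position 5 ('b'): new char, reset run to 1
  Position 6 ('c'): new char, reset run to 1
  Position 7 ('c'): continues run of 'c', length=2
  Position 8 ('b'): new char, reset run to 1
  Position 9 ('a'): new char, reset run to 1
  Position 10 ('b'): new char, reset run to 1
  Position 11 ('c'): new char, reset run to 1
  Position 12 ('c'): continues run of 'c', length=2
  Position 13 ('b'): new char, reset run to 1
Longest run: 'c' with length 2

2


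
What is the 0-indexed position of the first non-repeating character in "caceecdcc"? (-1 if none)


Input: caceecdcc
Character frequencies:
  'a': 1
  'c': 5
  'd': 1
  'e': 2
Scanning left to right for freq == 1:
  Position 0 ('c'): freq=5, skip
  Position 1 ('a'): unique! => answer = 1

1


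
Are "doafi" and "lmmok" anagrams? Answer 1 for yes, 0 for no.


Strings: "doafi", "lmmok"
Sorted first:  adfio
Sorted second: klmmo
Differ at position 0: 'a' vs 'k' => not anagrams

0


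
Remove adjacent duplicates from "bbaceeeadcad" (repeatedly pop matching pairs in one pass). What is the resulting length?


Input: bbaceeeadcad
Stack-based adjacent duplicate removal:
  Read 'b': push. Stack: b
  Read 'b': matches stack top 'b' => pop. Stack: (empty)
  Read 'a': push. Stack: a
  Read 'c': push. Stack: ac
  Read 'e': push. Stack: ace
  Read 'e': matches stack top 'e' => pop. Stack: ac
  Read 'e': push. Stack: ace
  Read 'a': push. Stack: acea
  Read 'd': push. Stack: acead
  Read 'c': push. Stack: aceadc
  Read 'a': push. Stack: aceadca
  Read 'd': push. Stack: aceadcad
Final stack: "aceadcad" (length 8)

8


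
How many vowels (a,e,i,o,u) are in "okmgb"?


Input: okmgb
Checking each character:
  'o' at position 0: vowel (running total: 1)
  'k' at position 1: consonant
  'm' at position 2: consonant
  'g' at position 3: consonant
  'b' at position 4: consonant
Total vowels: 1

1


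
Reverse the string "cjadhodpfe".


Input: cjadhodpfe
Reading characters right to left:
  Position 9: 'e'
  Position 8: 'f'
  Position 7: 'p'
  Position 6: 'd'
  Position 5: 'o'
  Position 4: 'h'
  Position 3: 'd'
  Position 2: 'a'
  Position 1: 'j'
  Position 0: 'c'
Reversed: efpdohdajc

efpdohdajc


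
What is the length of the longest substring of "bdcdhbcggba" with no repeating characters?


Input: "bdcdhbcggba"
Sliding window (track last position of each char):
  Position 0 ('b'): window [0,0] length 1 -- new best
  Position 1 ('d'): window [0,1] length 2 -- new best
  Position 2 ('c'): window [0,2] length 3 -- new best
  Position 3 ('d'): repeat (last at 1), move window start to 2
  Position 3 ('d'): window [2,3] length 2
  Position 4 ('h'): window [2,4] length 3
  Position 5 ('b'): window [2,5] length 4 -- new best
  Position 6 ('c'): repeat (last at 2), move window start to 3
  Position 6 ('c'): window [3,6] length 4
  Position 7 ('g'): window [3,7] length 5 -- new best
  Position 8 ('g'): repeat (last at 7), move window start to 8
  Position 8 ('g'): window [8,8] length 1
  Position 9 ('b'): window [8,9] length 2
  Position 10 ('a'): window [8,10] length 3
Longest substring with no repeats: "dhbcg" with length 5

5


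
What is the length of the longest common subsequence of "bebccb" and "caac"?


LCS of "bebccb" and "caac"
DP table:
           c    a    a    c
      0    0    0    0    0
  b   0    0    0    0    0
  e   0    0    0    0    0
  b   0    0    0    0    0
  c   0    1    1    1    1
  c   0    1    1    1    2
  b   0    1    1    1    2
LCS length = dp[6][4] = 2

2


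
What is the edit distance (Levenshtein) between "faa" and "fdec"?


Computing edit distance: "faa" -> "fdec"
DP table:
           f    d    e    c
      0    1    2    3    4
  f   1    0    1    2    3
  a   2    1    1    2    3
  a   3    2    2    2    3
Edit distance = dp[3][4] = 3

3


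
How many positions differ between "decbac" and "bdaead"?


Comparing "decbac" and "bdaead" position by position:
  Position 0: 'd' vs 'b' => DIFFER
  Position 1: 'e' vs 'd' => DIFFER
  Position 2: 'c' vs 'a' => DIFFER
  Position 3: 'b' vs 'e' => DIFFER
  Position 4: 'a' vs 'a' => same
  Position 5: 'c' vs 'd' => DIFFER
Positions that differ: 5

5


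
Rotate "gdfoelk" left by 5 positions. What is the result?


Input: "gdfoelk", rotate left by 5
First 5 characters: "gdfoe"
Remaining characters: "lk"
Concatenate remaining + first: "lk" + "gdfoe" = "lkgdfoe"

lkgdfoe


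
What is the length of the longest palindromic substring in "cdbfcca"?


Input: "cdbfcca"
Checking substrings for palindromes:
  [4:6] "cc" (len 2) => palindrome
Longest palindromic substring: "cc" with length 2

2


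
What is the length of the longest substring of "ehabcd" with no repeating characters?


Input: "ehabcd"
Sliding window (track last position of each char):
  Position 0 ('e'): window [0,0] length 1 -- new best
  Position 1 ('h'): window [0,1] length 2 -- new best
  Position 2 ('a'): window [0,2] length 3 -- new best
  Position 3 ('b'): window [0,3] length 4 -- new best
  Position 4 ('c'): window [0,4] length 5 -- new best
  Position 5 ('d'): window [0,5] length 6 -- new best
Longest substring with no repeats: "ehabcd" with length 6

6


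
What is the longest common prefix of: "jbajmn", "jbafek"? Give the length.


Words: jbajmn, jbafek
  Position 0: all 'j' => match
  Position 1: all 'b' => match
  Position 2: all 'a' => match
  Position 3: ('j', 'f') => mismatch, stop
LCP = "jba" (length 3)

3


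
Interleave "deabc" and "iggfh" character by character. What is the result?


Interleaving "deabc" and "iggfh":
  Position 0: 'd' from first, 'i' from second => "di"
  Position 1: 'e' from first, 'g' from second => "eg"
  Position 2: 'a' from first, 'g' from second => "ag"
  Position 3: 'b' from first, 'f' from second => "bf"
  Position 4: 'c' from first, 'h' from second => "ch"
Result: diegagbfch

diegagbfch


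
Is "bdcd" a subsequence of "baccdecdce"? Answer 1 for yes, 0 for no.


Check if "bdcd" is a subsequence of "baccdecdce"
Greedy scan:
  Position 0 ('b'): matches sub[0] = 'b'
  Position 1 ('a'): no match needed
  Position 2 ('c'): no match needed
  Position 3 ('c'): no match needed
  Position 4 ('d'): matches sub[1] = 'd'
  Position 5 ('e'): no match needed
  Position 6 ('c'): matches sub[2] = 'c'
  Position 7 ('d'): matches sub[3] = 'd'
  Position 8 ('c'): no match needed
  Position 9 ('e'): no match needed
All 4 characters matched => is a subsequence

1


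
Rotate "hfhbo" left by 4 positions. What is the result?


Input: "hfhbo", rotate left by 4
First 4 characters: "hfhb"
Remaining characters: "o"
Concatenate remaining + first: "o" + "hfhb" = "ohfhb"

ohfhb


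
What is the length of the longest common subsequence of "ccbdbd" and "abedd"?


LCS of "ccbdbd" and "abedd"
DP table:
           a    b    e    d    d
      0    0    0    0    0    0
  c   0    0    0    0    0    0
  c   0    0    0    0    0    0
  b   0    0    1    1    1    1
  d   0    0    1    1    2    2
  b   0    0    1    1    2    2
  d   0    0    1    1    2    3
LCS length = dp[6][5] = 3

3


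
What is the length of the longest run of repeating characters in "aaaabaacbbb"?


Input: "aaaabaacbbb"
Scanning for longest run:
  Position 1 ('a'): continues run of 'a', length=2
  Position 2 ('a'): continues run of 'a', length=3
  Position 3 ('a'): continues run of 'a', length=4
  Position 4 ('b'): new char, reset run to 1
  Position 5 ('a'): new char, reset run to 1
  Position 6 ('a'): continues run of 'a', length=2
  Position 7 ('c'): new char, reset run to 1
  Position 8 ('b'): new char, reset run to 1
  Position 9 ('b'): continues run of 'b', length=2
  Position 10 ('b'): continues run of 'b', length=3
Longest run: 'a' with length 4

4


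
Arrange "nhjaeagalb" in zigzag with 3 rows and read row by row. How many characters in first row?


Zigzag "nhjaeagalb" into 3 rows:
Placing characters:
  'n' => row 0
  'h' => row 1
  'j' => row 2
  'a' => row 1
  'e' => row 0
  'a' => row 1
  'g' => row 2
  'a' => row 1
  'l' => row 0
  'b' => row 1
Rows:
  Row 0: "nel"
  Row 1: "haaab"
  Row 2: "jg"
First row length: 3

3


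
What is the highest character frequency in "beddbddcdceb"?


Input: beddbddcdceb
Character counts:
  'b': 3
  'c': 2
  'd': 5
  'e': 2
Maximum frequency: 5

5


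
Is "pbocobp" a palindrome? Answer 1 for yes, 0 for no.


Input: pbocobp
Reversed: pbocobp
  Compare pos 0 ('p') with pos 6 ('p'): match
  Compare pos 1 ('b') with pos 5 ('b'): match
  Compare pos 2 ('o') with pos 4 ('o'): match
Result: palindrome

1


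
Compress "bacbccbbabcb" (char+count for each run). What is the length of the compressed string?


Input: bacbccbbabcb
Runs:
  'b' x 1 => "b1"
  'a' x 1 => "a1"
  'c' x 1 => "c1"
  'b' x 1 => "b1"
  'c' x 2 => "c2"
  'b' x 2 => "b2"
  'a' x 1 => "a1"
  'b' x 1 => "b1"
  'c' x 1 => "c1"
  'b' x 1 => "b1"
Compressed: "b1a1c1b1c2b2a1b1c1b1"
Compressed length: 20

20


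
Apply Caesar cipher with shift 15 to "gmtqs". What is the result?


Caesar cipher: shift "gmtqs" by 15
  'g' (pos 6) + 15 = pos 21 = 'v'
  'm' (pos 12) + 15 = pos 1 = 'b'
  't' (pos 19) + 15 = pos 8 = 'i'
  'q' (pos 16) + 15 = pos 5 = 'f'
  's' (pos 18) + 15 = pos 7 = 'h'
Result: vbifh

vbifh


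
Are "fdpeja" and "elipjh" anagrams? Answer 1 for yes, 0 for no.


Strings: "fdpeja", "elipjh"
Sorted first:  adefjp
Sorted second: ehijlp
Differ at position 0: 'a' vs 'e' => not anagrams

0


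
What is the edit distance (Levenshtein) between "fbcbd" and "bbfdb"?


Computing edit distance: "fbcbd" -> "bbfdb"
DP table:
           b    b    f    d    b
      0    1    2    3    4    5
  f   1    1    2    2    3    4
  b   2    1    1    2    3    3
  c   3    2    2    2    3    4
  b   4    3    2    3    3    3
  d   5    4    3    3    3    4
Edit distance = dp[5][5] = 4

4


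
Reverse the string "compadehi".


Input: compadehi
Reading characters right to left:
  Position 8: 'i'
  Position 7: 'h'
  Position 6: 'e'
  Position 5: 'd'
  Position 4: 'a'
  Position 3: 'p'
  Position 2: 'm'
  Position 1: 'o'
  Position 0: 'c'
Reversed: ihedapmoc

ihedapmoc


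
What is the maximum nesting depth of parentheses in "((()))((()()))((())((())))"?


Input: "((()))((()()))((())((())))"
Tracking depth:
  Position 0 '(': depth becomes 1
  Position 1 '(': depth becomes 2
  Position 2 '(': depth becomes 3
  Position 3 ')': depth becomes 2
  Position 4 ')': depth becomes 1
  Position 5 ')': depth becomes 0
  Position 6 '(': depth becomes 1
  Position 7 '(': depth becomes 2
  Position 8 '(': depth becomes 3
  Position 9 ')': depth becomes 2
  Position 10 '(': depth becomes 3
  Position 11 ')': depth becomes 2
  Position 12 ')': depth becomes 1
  Position 13 ')': depth becomes 0
  Position 14 '(': depth becomes 1
  Position 15 '(': depth becomes 2
  Position 16 '(': depth becomes 3
  Position 17 ')': depth becomes 2
  Position 18 ')': depth becomes 1
  Position 19 '(': depth becomes 2
  Position 20 '(': depth becomes 3
  Position 21 '(': depth becomes 4
  Position 22 ')': depth becomes 3
  Position 23 ')': depth becomes 2
  Position 24 ')': depth becomes 1
  Position 25 ')': depth becomes 0
Maximum depth reached: 4

4


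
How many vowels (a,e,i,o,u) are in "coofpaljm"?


Input: coofpaljm
Checking each character:
  'c' at position 0: consonant
  'o' at position 1: vowel (running total: 1)
  'o' at position 2: vowel (running total: 2)
  'f' at position 3: consonant
  'p' at position 4: consonant
  'a' at position 5: vowel (running total: 3)
  'l' at position 6: consonant
  'j' at position 7: consonant
  'm' at position 8: consonant
Total vowels: 3

3


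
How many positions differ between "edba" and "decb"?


Comparing "edba" and "decb" position by position:
  Position 0: 'e' vs 'd' => DIFFER
  Position 1: 'd' vs 'e' => DIFFER
  Position 2: 'b' vs 'c' => DIFFER
  Position 3: 'a' vs 'b' => DIFFER
Positions that differ: 4

4


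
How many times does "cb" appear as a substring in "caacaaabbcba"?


Searching for "cb" in "caacaaabbcba"
Scanning each position:
  Position 0: "ca" => no
  Position 1: "aa" => no
  Position 2: "ac" => no
  Position 3: "ca" => no
  Position 4: "aa" => no
  Position 5: "aa" => no
  Position 6: "ab" => no
  Position 7: "bb" => no
  Position 8: "bc" => no
  Position 9: "cb" => MATCH
  Position 10: "ba" => no
Total occurrences: 1

1


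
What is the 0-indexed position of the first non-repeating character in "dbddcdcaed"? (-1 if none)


Input: dbddcdcaed
Character frequencies:
  'a': 1
  'b': 1
  'c': 2
  'd': 5
  'e': 1
Scanning left to right for freq == 1:
  Position 0 ('d'): freq=5, skip
  Position 1 ('b'): unique! => answer = 1

1


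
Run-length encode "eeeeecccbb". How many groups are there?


Input: eeeeecccbb
Scanning for consecutive runs:
  Group 1: 'e' x 5 (positions 0-4)
  Group 2: 'c' x 3 (positions 5-7)
  Group 3: 'b' x 2 (positions 8-9)
Total groups: 3

3


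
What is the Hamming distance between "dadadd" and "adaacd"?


Comparing "dadadd" and "adaacd" position by position:
  Position 0: 'd' vs 'a' => differ
  Position 1: 'a' vs 'd' => differ
  Position 2: 'd' vs 'a' => differ
  Position 3: 'a' vs 'a' => same
  Position 4: 'd' vs 'c' => differ
  Position 5: 'd' vs 'd' => same
Total differences (Hamming distance): 4

4


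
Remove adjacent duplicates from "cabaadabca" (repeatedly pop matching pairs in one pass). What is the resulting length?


Input: cabaadabca
Stack-based adjacent duplicate removal:
  Read 'c': push. Stack: c
  Read 'a': push. Stack: ca
  Read 'b': push. Stack: cab
  Read 'a': push. Stack: caba
  Read 'a': matches stack top 'a' => pop. Stack: cab
  Read 'd': push. Stack: cabd
  Read 'a': push. Stack: cabda
  Read 'b': push. Stack: cabdab
  Read 'c': push. Stack: cabdabc
  Read 'a': push. Stack: cabdabca
Final stack: "cabdabca" (length 8)

8


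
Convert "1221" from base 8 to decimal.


Input: "1221" in base 8
Positional expansion:
  Digit '1' (value 1) x 8^3 = 512
  Digit '2' (value 2) x 8^2 = 128
  Digit '2' (value 2) x 8^1 = 16
  Digit '1' (value 1) x 8^0 = 1
Sum = 657

657


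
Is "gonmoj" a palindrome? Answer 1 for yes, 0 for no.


Input: gonmoj
Reversed: jomnog
  Compare pos 0 ('g') with pos 5 ('j'): MISMATCH
  Compare pos 1 ('o') with pos 4 ('o'): match
  Compare pos 2 ('n') with pos 3 ('m'): MISMATCH
Result: not a palindrome

0


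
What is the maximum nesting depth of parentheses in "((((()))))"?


Input: "((((()))))"
Tracking depth:
  Position 0 '(': depth becomes 1
  Position 1 '(': depth becomes 2
  Position 2 '(': depth becomes 3
  Position 3 '(': depth becomes 4
  Position 4 '(': depth becomes 5
  Position 5 ')': depth becomes 4
  Position 6 ')': depth becomes 3
  Position 7 ')': depth becomes 2
  Position 8 ')': depth becomes 1
  Position 9 ')': depth becomes 0
Maximum depth reached: 5

5


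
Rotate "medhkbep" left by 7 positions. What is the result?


Input: "medhkbep", rotate left by 7
First 7 characters: "medhkbe"
Remaining characters: "p"
Concatenate remaining + first: "p" + "medhkbe" = "pmedhkbe"

pmedhkbe


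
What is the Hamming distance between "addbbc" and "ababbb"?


Comparing "addbbc" and "ababbb" position by position:
  Position 0: 'a' vs 'a' => same
  Position 1: 'd' vs 'b' => differ
  Position 2: 'd' vs 'a' => differ
  Position 3: 'b' vs 'b' => same
  Position 4: 'b' vs 'b' => same
  Position 5: 'c' vs 'b' => differ
Total differences (Hamming distance): 3

3


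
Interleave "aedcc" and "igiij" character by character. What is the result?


Interleaving "aedcc" and "igiij":
  Position 0: 'a' from first, 'i' from second => "ai"
  Position 1: 'e' from first, 'g' from second => "eg"
  Position 2: 'd' from first, 'i' from second => "di"
  Position 3: 'c' from first, 'i' from second => "ci"
  Position 4: 'c' from first, 'j' from second => "cj"
Result: aiegdicicj

aiegdicicj


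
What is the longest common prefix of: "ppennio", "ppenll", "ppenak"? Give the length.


Words: ppennio, ppenll, ppenak
  Position 0: all 'p' => match
  Position 1: all 'p' => match
  Position 2: all 'e' => match
  Position 3: all 'n' => match
  Position 4: ('n', 'l', 'a') => mismatch, stop
LCP = "ppen" (length 4)

4


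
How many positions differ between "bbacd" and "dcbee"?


Comparing "bbacd" and "dcbee" position by position:
  Position 0: 'b' vs 'd' => DIFFER
  Position 1: 'b' vs 'c' => DIFFER
  Position 2: 'a' vs 'b' => DIFFER
  Position 3: 'c' vs 'e' => DIFFER
  Position 4: 'd' vs 'e' => DIFFER
Positions that differ: 5

5


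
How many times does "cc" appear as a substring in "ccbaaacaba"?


Searching for "cc" in "ccbaaacaba"
Scanning each position:
  Position 0: "cc" => MATCH
  Position 1: "cb" => no
  Position 2: "ba" => no
  Position 3: "aa" => no
  Position 4: "aa" => no
  Position 5: "ac" => no
  Position 6: "ca" => no
  Position 7: "ab" => no
  Position 8: "ba" => no
Total occurrences: 1

1


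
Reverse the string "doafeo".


Input: doafeo
Reading characters right to left:
  Position 5: 'o'
  Position 4: 'e'
  Position 3: 'f'
  Position 2: 'a'
  Position 1: 'o'
  Position 0: 'd'
Reversed: oefaod

oefaod


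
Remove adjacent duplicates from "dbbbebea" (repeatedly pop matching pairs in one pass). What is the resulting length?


Input: dbbbebea
Stack-based adjacent duplicate removal:
  Read 'd': push. Stack: d
  Read 'b': push. Stack: db
  Read 'b': matches stack top 'b' => pop. Stack: d
  Read 'b': push. Stack: db
  Read 'e': push. Stack: dbe
  Read 'b': push. Stack: dbeb
  Read 'e': push. Stack: dbebe
  Read 'a': push. Stack: dbebea
Final stack: "dbebea" (length 6)

6


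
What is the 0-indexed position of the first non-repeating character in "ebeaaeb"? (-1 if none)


Input: ebeaaeb
Character frequencies:
  'a': 2
  'b': 2
  'e': 3
Scanning left to right for freq == 1:
  Position 0 ('e'): freq=3, skip
  Position 1 ('b'): freq=2, skip
  Position 2 ('e'): freq=3, skip
  Position 3 ('a'): freq=2, skip
  Position 4 ('a'): freq=2, skip
  Position 5 ('e'): freq=3, skip
  Position 6 ('b'): freq=2, skip
  No unique character found => answer = -1

-1


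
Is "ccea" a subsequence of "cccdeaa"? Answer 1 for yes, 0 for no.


Check if "ccea" is a subsequence of "cccdeaa"
Greedy scan:
  Position 0 ('c'): matches sub[0] = 'c'
  Position 1 ('c'): matches sub[1] = 'c'
  Position 2 ('c'): no match needed
  Position 3 ('d'): no match needed
  Position 4 ('e'): matches sub[2] = 'e'
  Position 5 ('a'): matches sub[3] = 'a'
  Position 6 ('a'): no match needed
All 4 characters matched => is a subsequence

1


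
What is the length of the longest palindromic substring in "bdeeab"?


Input: "bdeeab"
Checking substrings for palindromes:
  [2:4] "ee" (len 2) => palindrome
Longest palindromic substring: "ee" with length 2

2


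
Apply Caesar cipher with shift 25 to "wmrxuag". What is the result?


Caesar cipher: shift "wmrxuag" by 25
  'w' (pos 22) + 25 = pos 21 = 'v'
  'm' (pos 12) + 25 = pos 11 = 'l'
  'r' (pos 17) + 25 = pos 16 = 'q'
  'x' (pos 23) + 25 = pos 22 = 'w'
  'u' (pos 20) + 25 = pos 19 = 't'
  'a' (pos 0) + 25 = pos 25 = 'z'
  'g' (pos 6) + 25 = pos 5 = 'f'
Result: vlqwtzf

vlqwtzf


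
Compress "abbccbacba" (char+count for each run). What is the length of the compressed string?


Input: abbccbacba
Runs:
  'a' x 1 => "a1"
  'b' x 2 => "b2"
  'c' x 2 => "c2"
  'b' x 1 => "b1"
  'a' x 1 => "a1"
  'c' x 1 => "c1"
  'b' x 1 => "b1"
  'a' x 1 => "a1"
Compressed: "a1b2c2b1a1c1b1a1"
Compressed length: 16

16


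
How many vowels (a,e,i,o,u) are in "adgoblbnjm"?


Input: adgoblbnjm
Checking each character:
  'a' at position 0: vowel (running total: 1)
  'd' at position 1: consonant
  'g' at position 2: consonant
  'o' at position 3: vowel (running total: 2)
  'b' at position 4: consonant
  'l' at position 5: consonant
  'b' at position 6: consonant
  'n' at position 7: consonant
  'j' at position 8: consonant
  'm' at position 9: consonant
Total vowels: 2

2


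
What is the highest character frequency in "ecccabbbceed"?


Input: ecccabbbceed
Character counts:
  'a': 1
  'b': 3
  'c': 4
  'd': 1
  'e': 3
Maximum frequency: 4

4


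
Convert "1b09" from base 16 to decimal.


Input: "1b09" in base 16
Positional expansion:
  Digit '1' (value 1) x 16^3 = 4096
  Digit 'b' (value 11) x 16^2 = 2816
  Digit '0' (value 0) x 16^1 = 0
  Digit '9' (value 9) x 16^0 = 9
Sum = 6921

6921


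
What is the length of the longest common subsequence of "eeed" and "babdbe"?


LCS of "eeed" and "babdbe"
DP table:
           b    a    b    d    b    e
      0    0    0    0    0    0    0
  e   0    0    0    0    0    0    1
  e   0    0    0    0    0    0    1
  e   0    0    0    0    0    0    1
  d   0    0    0    0    1    1    1
LCS length = dp[4][6] = 1

1


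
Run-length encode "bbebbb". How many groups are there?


Input: bbebbb
Scanning for consecutive runs:
  Group 1: 'b' x 2 (positions 0-1)
  Group 2: 'e' x 1 (positions 2-2)
  Group 3: 'b' x 3 (positions 3-5)
Total groups: 3

3


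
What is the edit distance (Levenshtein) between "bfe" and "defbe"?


Computing edit distance: "bfe" -> "defbe"
DP table:
           d    e    f    b    e
      0    1    2    3    4    5
  b   1    1    2    3    3    4
  f   2    2    2    2    3    4
  e   3    3    2    3    3    3
Edit distance = dp[3][5] = 3

3


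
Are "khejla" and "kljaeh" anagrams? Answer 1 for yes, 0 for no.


Strings: "khejla", "kljaeh"
Sorted first:  aehjkl
Sorted second: aehjkl
Sorted forms match => anagrams

1


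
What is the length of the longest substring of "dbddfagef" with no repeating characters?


Input: "dbddfagef"
Sliding window (track last position of each char):
  Position 0 ('d'): window [0,0] length 1 -- new best
  Position 1 ('b'): window [0,1] length 2 -- new best
  Position 2 ('d'): repeat (last at 0), move window start to 1
  Position 2 ('d'): window [1,2] length 2
  Position 3 ('d'): repeat (last at 2), move window start to 3
  Position 3 ('d'): window [3,3] length 1
  Position 4 ('f'): window [3,4] length 2
  Position 5 ('a'): window [3,5] length 3 -- new best
  Position 6 ('g'): window [3,6] length 4 -- new best
  Position 7 ('e'): window [3,7] length 5 -- new best
  Position 8 ('f'): repeat (last at 4), move window start to 5
  Position 8 ('f'): window [5,8] length 4
Longest substring with no repeats: "dfage" with length 5

5


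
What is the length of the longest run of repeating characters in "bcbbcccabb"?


Input: "bcbbcccabb"
Scanning for longest run:
  Position 1 ('c'): new char, reset run to 1
  Position 2 ('b'): new char, reset run to 1
  Position 3 ('b'): continues run of 'b', length=2
  Position 4 ('c'): new char, reset run to 1
  Position 5 ('c'): continues run of 'c', length=2
  Position 6 ('c'): continues run of 'c', length=3
  Position 7 ('a'): new char, reset run to 1
  Position 8 ('b'): new char, reset run to 1
  Position 9 ('b'): continues run of 'b', length=2
Longest run: 'c' with length 3

3


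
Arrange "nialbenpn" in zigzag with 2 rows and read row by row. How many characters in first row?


Zigzag "nialbenpn" into 2 rows:
Placing characters:
  'n' => row 0
  'i' => row 1
  'a' => row 0
  'l' => row 1
  'b' => row 0
  'e' => row 1
  'n' => row 0
  'p' => row 1
  'n' => row 0
Rows:
  Row 0: "nabnn"
  Row 1: "ilep"
First row length: 5

5


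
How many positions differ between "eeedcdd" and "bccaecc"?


Comparing "eeedcdd" and "bccaecc" position by position:
  Position 0: 'e' vs 'b' => DIFFER
  Position 1: 'e' vs 'c' => DIFFER
  Position 2: 'e' vs 'c' => DIFFER
  Position 3: 'd' vs 'a' => DIFFER
  Position 4: 'c' vs 'e' => DIFFER
  Position 5: 'd' vs 'c' => DIFFER
  Position 6: 'd' vs 'c' => DIFFER
Positions that differ: 7

7


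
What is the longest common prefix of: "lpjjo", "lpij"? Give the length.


Words: lpjjo, lpij
  Position 0: all 'l' => match
  Position 1: all 'p' => match
  Position 2: ('j', 'i') => mismatch, stop
LCP = "lp" (length 2)

2


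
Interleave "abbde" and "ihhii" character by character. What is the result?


Interleaving "abbde" and "ihhii":
  Position 0: 'a' from first, 'i' from second => "ai"
  Position 1: 'b' from first, 'h' from second => "bh"
  Position 2: 'b' from first, 'h' from second => "bh"
  Position 3: 'd' from first, 'i' from second => "di"
  Position 4: 'e' from first, 'i' from second => "ei"
Result: aibhbhdiei

aibhbhdiei


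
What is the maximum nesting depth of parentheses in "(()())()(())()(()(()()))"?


Input: "(()())()(())()(()(()()))"
Tracking depth:
  Position 0 '(': depth becomes 1
  Position 1 '(': depth becomes 2
  Position 2 ')': depth becomes 1
  Position 3 '(': depth becomes 2
  Position 4 ')': depth becomes 1
  Position 5 ')': depth becomes 0
  Position 6 '(': depth becomes 1
  Position 7 ')': depth becomes 0
  Position 8 '(': depth becomes 1
  Position 9 '(': depth becomes 2
  Position 10 ')': depth becomes 1
  Position 11 ')': depth becomes 0
  Position 12 '(': depth becomes 1
  Position 13 ')': depth becomes 0
  Position 14 '(': depth becomes 1
  Position 15 '(': depth becomes 2
  Position 16 ')': depth becomes 1
  Position 17 '(': depth becomes 2
  Position 18 '(': depth becomes 3
  Position 19 ')': depth becomes 2
  Position 20 '(': depth becomes 3
  Position 21 ')': depth becomes 2
  Position 22 ')': depth becomes 1
  Position 23 ')': depth becomes 0
Maximum depth reached: 3

3


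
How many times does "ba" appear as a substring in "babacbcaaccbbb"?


Searching for "ba" in "babacbcaaccbbb"
Scanning each position:
  Position 0: "ba" => MATCH
  Position 1: "ab" => no
  Position 2: "ba" => MATCH
  Position 3: "ac" => no
  Position 4: "cb" => no
  Position 5: "bc" => no
  Position 6: "ca" => no
  Position 7: "aa" => no
  Position 8: "ac" => no
  Position 9: "cc" => no
  Position 10: "cb" => no
  Position 11: "bb" => no
  Position 12: "bb" => no
Total occurrences: 2

2


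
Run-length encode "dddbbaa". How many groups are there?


Input: dddbbaa
Scanning for consecutive runs:
  Group 1: 'd' x 3 (positions 0-2)
  Group 2: 'b' x 2 (positions 3-4)
  Group 3: 'a' x 2 (positions 5-6)
Total groups: 3

3


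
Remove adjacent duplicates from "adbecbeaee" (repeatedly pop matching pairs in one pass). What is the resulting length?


Input: adbecbeaee
Stack-based adjacent duplicate removal:
  Read 'a': push. Stack: a
  Read 'd': push. Stack: ad
  Read 'b': push. Stack: adb
  Read 'e': push. Stack: adbe
  Read 'c': push. Stack: adbec
  Read 'b': push. Stack: adbecb
  Read 'e': push. Stack: adbecbe
  Read 'a': push. Stack: adbecbea
  Read 'e': push. Stack: adbecbeae
  Read 'e': matches stack top 'e' => pop. Stack: adbecbea
Final stack: "adbecbea" (length 8)

8


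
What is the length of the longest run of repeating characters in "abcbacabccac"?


Input: "abcbacabccac"
Scanning for longest run:
  Position 1 ('b'): new char, reset run to 1
  Position 2 ('c'): new char, reset run to 1
  Position 3 ('b'): new char, reset run to 1
  Position 4 ('a'): new char, reset run to 1
  Position 5 ('c'): new char, reset run to 1
  Position 6 ('a'): new char, reset run to 1
  Position 7 ('b'): new char, reset run to 1
  Position 8 ('c'): new char, reset run to 1
  Position 9 ('c'): continues run of 'c', length=2
  Position 10 ('a'): new char, reset run to 1
  Position 11 ('c'): new char, reset run to 1
Longest run: 'c' with length 2

2


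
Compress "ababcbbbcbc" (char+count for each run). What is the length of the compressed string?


Input: ababcbbbcbc
Runs:
  'a' x 1 => "a1"
  'b' x 1 => "b1"
  'a' x 1 => "a1"
  'b' x 1 => "b1"
  'c' x 1 => "c1"
  'b' x 3 => "b3"
  'c' x 1 => "c1"
  'b' x 1 => "b1"
  'c' x 1 => "c1"
Compressed: "a1b1a1b1c1b3c1b1c1"
Compressed length: 18

18


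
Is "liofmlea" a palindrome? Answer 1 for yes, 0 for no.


Input: liofmlea
Reversed: aelmfoil
  Compare pos 0 ('l') with pos 7 ('a'): MISMATCH
  Compare pos 1 ('i') with pos 6 ('e'): MISMATCH
  Compare pos 2 ('o') with pos 5 ('l'): MISMATCH
  Compare pos 3 ('f') with pos 4 ('m'): MISMATCH
Result: not a palindrome

0


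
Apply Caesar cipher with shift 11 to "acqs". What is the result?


Caesar cipher: shift "acqs" by 11
  'a' (pos 0) + 11 = pos 11 = 'l'
  'c' (pos 2) + 11 = pos 13 = 'n'
  'q' (pos 16) + 11 = pos 1 = 'b'
  's' (pos 18) + 11 = pos 3 = 'd'
Result: lnbd

lnbd


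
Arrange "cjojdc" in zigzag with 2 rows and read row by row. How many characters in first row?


Zigzag "cjojdc" into 2 rows:
Placing characters:
  'c' => row 0
  'j' => row 1
  'o' => row 0
  'j' => row 1
  'd' => row 0
  'c' => row 1
Rows:
  Row 0: "cod"
  Row 1: "jjc"
First row length: 3

3


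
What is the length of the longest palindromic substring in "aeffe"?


Input: "aeffe"
Checking substrings for palindromes:
  [1:5] "effe" (len 4) => palindrome
  [2:4] "ff" (len 2) => palindrome
Longest palindromic substring: "effe" with length 4

4


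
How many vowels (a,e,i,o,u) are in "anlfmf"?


Input: anlfmf
Checking each character:
  'a' at position 0: vowel (running total: 1)
  'n' at position 1: consonant
  'l' at position 2: consonant
  'f' at position 3: consonant
  'm' at position 4: consonant
  'f' at position 5: consonant
Total vowels: 1

1


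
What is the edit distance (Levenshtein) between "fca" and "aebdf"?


Computing edit distance: "fca" -> "aebdf"
DP table:
           a    e    b    d    f
      0    1    2    3    4    5
  f   1    1    2    3    4    4
  c   2    2    2    3    4    5
  a   3    2    3    3    4    5
Edit distance = dp[3][5] = 5

5


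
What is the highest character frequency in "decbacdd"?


Input: decbacdd
Character counts:
  'a': 1
  'b': 1
  'c': 2
  'd': 3
  'e': 1
Maximum frequency: 3

3


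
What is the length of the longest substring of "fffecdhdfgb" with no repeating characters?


Input: "fffecdhdfgb"
Sliding window (track last position of each char):
  Position 0 ('f'): window [0,0] length 1 -- new best
  Position 1 ('f'): repeat (last at 0), move window start to 1
  Position 1 ('f'): window [1,1] length 1
  Position 2 ('f'): repeat (last at 1), move window start to 2
  Position 2 ('f'): window [2,2] length 1
  Position 3 ('e'): window [2,3] length 2 -- new best
  Position 4 ('c'): window [2,4] length 3 -- new best
  Position 5 ('d'): window [2,5] length 4 -- new best
  Position 6 ('h'): window [2,6] length 5 -- new best
  Position 7 ('d'): repeat (last at 5), move window start to 6
  Position 7 ('d'): window [6,7] length 2
  Position 8 ('f'): window [6,8] length 3
  Position 9 ('g'): window [6,9] length 4
  Position 10 ('b'): window [6,10] length 5
Longest substring with no repeats: "fecdh" with length 5

5


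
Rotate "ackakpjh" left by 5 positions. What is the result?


Input: "ackakpjh", rotate left by 5
First 5 characters: "ackak"
Remaining characters: "pjh"
Concatenate remaining + first: "pjh" + "ackak" = "pjhackak"

pjhackak


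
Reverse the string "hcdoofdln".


Input: hcdoofdln
Reading characters right to left:
  Position 8: 'n'
  Position 7: 'l'
  Position 6: 'd'
  Position 5: 'f'
  Position 4: 'o'
  Position 3: 'o'
  Position 2: 'd'
  Position 1: 'c'
  Position 0: 'h'
Reversed: nldfoodch

nldfoodch


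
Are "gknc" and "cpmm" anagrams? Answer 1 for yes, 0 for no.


Strings: "gknc", "cpmm"
Sorted first:  cgkn
Sorted second: cmmp
Differ at position 1: 'g' vs 'm' => not anagrams

0


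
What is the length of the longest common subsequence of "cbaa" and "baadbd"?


LCS of "cbaa" and "baadbd"
DP table:
           b    a    a    d    b    d
      0    0    0    0    0    0    0
  c   0    0    0    0    0    0    0
  b   0    1    1    1    1    1    1
  a   0    1    2    2    2    2    2
  a   0    1    2    3    3    3    3
LCS length = dp[4][6] = 3

3


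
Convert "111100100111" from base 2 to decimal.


Input: "111100100111" in base 2
Positional expansion:
  Digit '1' (value 1) x 2^11 = 2048
  Digit '1' (value 1) x 2^10 = 1024
  Digit '1' (value 1) x 2^9 = 512
  Digit '1' (value 1) x 2^8 = 256
  Digit '0' (value 0) x 2^7 = 0
  Digit '0' (value 0) x 2^6 = 0
  Digit '1' (value 1) x 2^5 = 32
  Digit '0' (value 0) x 2^4 = 0
  Digit '0' (value 0) x 2^3 = 0
  Digit '1' (value 1) x 2^2 = 4
  Digit '1' (value 1) x 2^1 = 2
  Digit '1' (value 1) x 2^0 = 1
Sum = 3879

3879


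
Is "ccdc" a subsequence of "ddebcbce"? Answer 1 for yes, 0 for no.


Check if "ccdc" is a subsequence of "ddebcbce"
Greedy scan:
  Position 0 ('d'): no match needed
  Position 1 ('d'): no match needed
  Position 2 ('e'): no match needed
  Position 3 ('b'): no match needed
  Position 4 ('c'): matches sub[0] = 'c'
  Position 5 ('b'): no match needed
  Position 6 ('c'): matches sub[1] = 'c'
  Position 7 ('e'): no match needed
Only matched 2/4 characters => not a subsequence

0


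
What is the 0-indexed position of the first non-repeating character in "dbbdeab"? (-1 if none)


Input: dbbdeab
Character frequencies:
  'a': 1
  'b': 3
  'd': 2
  'e': 1
Scanning left to right for freq == 1:
  Position 0 ('d'): freq=2, skip
  Position 1 ('b'): freq=3, skip
  Position 2 ('b'): freq=3, skip
  Position 3 ('d'): freq=2, skip
  Position 4 ('e'): unique! => answer = 4

4


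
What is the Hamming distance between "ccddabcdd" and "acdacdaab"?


Comparing "ccddabcdd" and "acdacdaab" position by position:
  Position 0: 'c' vs 'a' => differ
  Position 1: 'c' vs 'c' => same
  Position 2: 'd' vs 'd' => same
  Position 3: 'd' vs 'a' => differ
  Position 4: 'a' vs 'c' => differ
  Position 5: 'b' vs 'd' => differ
  Position 6: 'c' vs 'a' => differ
  Position 7: 'd' vs 'a' => differ
  Position 8: 'd' vs 'b' => differ
Total differences (Hamming distance): 7

7


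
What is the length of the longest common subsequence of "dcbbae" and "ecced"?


LCS of "dcbbae" and "ecced"
DP table:
           e    c    c    e    d
      0    0    0    0    0    0
  d   0    0    0    0    0    1
  c   0    0    1    1    1    1
  b   0    0    1    1    1    1
  b   0    0    1    1    1    1
  a   0    0    1    1    1    1
  e   0    1    1    1    2    2
LCS length = dp[6][5] = 2

2


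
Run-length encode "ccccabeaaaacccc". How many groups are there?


Input: ccccabeaaaacccc
Scanning for consecutive runs:
  Group 1: 'c' x 4 (positions 0-3)
  Group 2: 'a' x 1 (positions 4-4)
  Group 3: 'b' x 1 (positions 5-5)
  Group 4: 'e' x 1 (positions 6-6)
  Group 5: 'a' x 4 (positions 7-10)
  Group 6: 'c' x 4 (positions 11-14)
Total groups: 6

6


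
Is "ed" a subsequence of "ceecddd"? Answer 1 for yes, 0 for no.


Check if "ed" is a subsequence of "ceecddd"
Greedy scan:
  Position 0 ('c'): no match needed
  Position 1 ('e'): matches sub[0] = 'e'
  Position 2 ('e'): no match needed
  Position 3 ('c'): no match needed
  Position 4 ('d'): matches sub[1] = 'd'
  Position 5 ('d'): no match needed
  Position 6 ('d'): no match needed
All 2 characters matched => is a subsequence

1


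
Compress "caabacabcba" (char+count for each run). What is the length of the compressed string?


Input: caabacabcba
Runs:
  'c' x 1 => "c1"
  'a' x 2 => "a2"
  'b' x 1 => "b1"
  'a' x 1 => "a1"
  'c' x 1 => "c1"
  'a' x 1 => "a1"
  'b' x 1 => "b1"
  'c' x 1 => "c1"
  'b' x 1 => "b1"
  'a' x 1 => "a1"
Compressed: "c1a2b1a1c1a1b1c1b1a1"
Compressed length: 20

20


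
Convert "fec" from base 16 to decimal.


Input: "fec" in base 16
Positional expansion:
  Digit 'f' (value 15) x 16^2 = 3840
  Digit 'e' (value 14) x 16^1 = 224
  Digit 'c' (value 12) x 16^0 = 12
Sum = 4076

4076


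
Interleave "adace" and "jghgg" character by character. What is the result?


Interleaving "adace" and "jghgg":
  Position 0: 'a' from first, 'j' from second => "aj"
  Position 1: 'd' from first, 'g' from second => "dg"
  Position 2: 'a' from first, 'h' from second => "ah"
  Position 3: 'c' from first, 'g' from second => "cg"
  Position 4: 'e' from first, 'g' from second => "eg"
Result: ajdgahcgeg

ajdgahcgeg


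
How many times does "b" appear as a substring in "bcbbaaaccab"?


Searching for "b" in "bcbbaaaccab"
Scanning each position:
  Position 0: "b" => MATCH
  Position 1: "c" => no
  Position 2: "b" => MATCH
  Position 3: "b" => MATCH
  Position 4: "a" => no
  Position 5: "a" => no
  Position 6: "a" => no
  Position 7: "c" => no
  Position 8: "c" => no
  Position 9: "a" => no
  Position 10: "b" => MATCH
Total occurrences: 4

4


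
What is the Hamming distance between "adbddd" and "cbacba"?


Comparing "adbddd" and "cbacba" position by position:
  Position 0: 'a' vs 'c' => differ
  Position 1: 'd' vs 'b' => differ
  Position 2: 'b' vs 'a' => differ
  Position 3: 'd' vs 'c' => differ
  Position 4: 'd' vs 'b' => differ
  Position 5: 'd' vs 'a' => differ
Total differences (Hamming distance): 6

6


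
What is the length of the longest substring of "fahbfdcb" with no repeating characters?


Input: "fahbfdcb"
Sliding window (track last position of each char):
  Position 0 ('f'): window [0,0] length 1 -- new best
  Position 1 ('a'): window [0,1] length 2 -- new best
  Position 2 ('h'): window [0,2] length 3 -- new best
  Position 3 ('b'): window [0,3] length 4 -- new best
  Position 4 ('f'): repeat (last at 0), move window start to 1
  Position 4 ('f'): window [1,4] length 4
  Position 5 ('d'): window [1,5] length 5 -- new best
  Position 6 ('c'): window [1,6] length 6 -- new best
  Position 7 ('b'): repeat (last at 3), move window start to 4
  Position 7 ('b'): window [4,7] length 4
Longest substring with no repeats: "ahbfdc" with length 6

6
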